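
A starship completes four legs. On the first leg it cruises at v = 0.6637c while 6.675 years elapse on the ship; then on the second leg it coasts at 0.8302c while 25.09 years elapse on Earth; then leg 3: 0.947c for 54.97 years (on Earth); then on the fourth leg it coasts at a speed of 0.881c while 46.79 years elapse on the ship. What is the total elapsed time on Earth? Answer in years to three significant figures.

Δt = 188 years

Leg 1: γ = 1/√(1 − 0.6637²) = 1/√0.5595 = 1.337; Δt_1 = 1.337 × 6.675 = 8.924 years.
Leg 2: 25.09 years is already measured on Earth.
Leg 3: 54.97 years is already measured on Earth.
Leg 4: γ = 1/√(1 − 0.881²) = 1/√0.2238 = 2.114; Δt_4 = 2.114 × 46.79 = 98.90 years.
Total: 8.924 + 25.09 + 54.97 + 98.90 years.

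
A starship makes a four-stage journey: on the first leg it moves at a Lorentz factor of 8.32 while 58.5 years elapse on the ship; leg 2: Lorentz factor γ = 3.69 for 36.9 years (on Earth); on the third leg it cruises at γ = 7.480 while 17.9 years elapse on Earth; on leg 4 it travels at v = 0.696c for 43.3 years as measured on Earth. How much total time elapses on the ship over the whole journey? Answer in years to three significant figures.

τ = 102 years

Leg 1: 58.5 years is already measured on the ship.
Leg 2: γ = 3.69; τ_2 = 36.9/3.690 = 10.00 years.
Leg 3: γ = 7.480; τ_3 = 17.9/7.480 = 2.393 years.
Leg 4: γ = 1/√(1 − 0.696²) = 1/√0.5156 = 1.393; τ_4 = 43.3/1.393 = 31.09 years.
Total: 58.50 + 10.00 + 2.393 + 31.09 years.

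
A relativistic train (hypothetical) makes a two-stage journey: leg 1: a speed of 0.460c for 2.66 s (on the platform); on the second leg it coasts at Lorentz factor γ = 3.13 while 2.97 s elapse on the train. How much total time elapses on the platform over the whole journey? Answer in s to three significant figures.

Leg 1: 2.66 s is already measured on the platform.
Leg 2: γ = 3.13; Δt_2 = 3.130 × 2.97 = 9.296 s.
Total: 2.660 + 9.296 s.

Δt = 12.0 s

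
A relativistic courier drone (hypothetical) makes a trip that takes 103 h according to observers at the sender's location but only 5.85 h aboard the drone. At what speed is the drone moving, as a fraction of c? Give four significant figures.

v = 0.9984c

The proper time is measured aboard the drone (both events occur at the drone's location); Δt is measured at the sender's location. γ = Δt/τ = 103/5.85 = 17.61.
β = √(1 − 1/γ²) = √(1 − 0.003226) = √0.9968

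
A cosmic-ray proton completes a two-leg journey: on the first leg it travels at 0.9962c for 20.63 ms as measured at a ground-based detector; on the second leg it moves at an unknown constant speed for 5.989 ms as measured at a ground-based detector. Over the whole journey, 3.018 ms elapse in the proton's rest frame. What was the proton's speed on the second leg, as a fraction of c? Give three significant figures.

β = 0.979

Leg 1: γ = 1/√(1 − 0.9962²) = 1/√0.007586 = 11.48; τ_1 = 20.63/11.48 = 1.797 ms.
Leg 2: speed unknown; τ_2 = 5.989/γ_2.
Total proper time: 1.797 + τ_2 = 3.018, so τ_2 = 3.018 − 1.797 = 1.221 ms.
γ_2 = 5.989/1.221 = 4.904; β = √(1 − 1/γ²) = √0.9584.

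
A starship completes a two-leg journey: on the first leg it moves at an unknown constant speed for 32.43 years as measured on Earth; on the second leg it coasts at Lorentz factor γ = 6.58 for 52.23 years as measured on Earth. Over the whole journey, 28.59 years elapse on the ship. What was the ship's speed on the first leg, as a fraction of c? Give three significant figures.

β = 0.771

Leg 1: speed unknown; τ_1 = 32.43/γ_1.
Leg 2: γ = 6.58; τ_2 = 52.23/6.580 = 7.938 years.
Total proper time: τ_1 + 7.938 = 28.59, so τ_1 = 28.59 − 7.938 = 20.65 years.
γ_1 = 32.43/20.65 = 1.570; β = √(1 − 1/γ²) = √0.5945.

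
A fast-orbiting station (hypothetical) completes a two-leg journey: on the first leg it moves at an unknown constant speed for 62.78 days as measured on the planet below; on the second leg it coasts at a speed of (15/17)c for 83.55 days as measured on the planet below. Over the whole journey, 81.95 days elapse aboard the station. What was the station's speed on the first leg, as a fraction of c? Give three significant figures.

Leg 1: speed unknown; τ_1 = 62.78/γ_1.
Leg 2: γ = 1/√(1 − (15/17)²) = 17/8 = 2.125; τ_2 = 83.55/2.125 = 39.32 days.
Total proper time: τ_1 + 39.32 = 81.95, so τ_1 = 81.95 − 39.32 = 42.63 days.
γ_1 = 62.78/42.63 = 1.473; β = √(1 − 1/γ²) = √0.5389.

β = 0.734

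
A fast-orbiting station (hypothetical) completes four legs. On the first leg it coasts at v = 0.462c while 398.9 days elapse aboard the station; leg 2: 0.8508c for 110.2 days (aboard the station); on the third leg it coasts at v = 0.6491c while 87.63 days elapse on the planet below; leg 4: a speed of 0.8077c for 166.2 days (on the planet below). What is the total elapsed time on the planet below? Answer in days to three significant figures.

Leg 1: γ = 1/√(1 − 0.462²) = 1/√0.7866 = 1.128; Δt_1 = 1.128 × 398.9 = 449.8 days.
Leg 2: γ = 1/√(1 − 0.8508²) = 1/√0.2761 = 1.903; Δt_2 = 1.903 × 110.2 = 209.7 days.
Leg 3: 87.63 days is already measured on the planet below.
Leg 4: 166.2 days is already measured on the planet below.
Total: 449.8 + 209.7 + 87.63 + 166.2 days.

Δt = 913 days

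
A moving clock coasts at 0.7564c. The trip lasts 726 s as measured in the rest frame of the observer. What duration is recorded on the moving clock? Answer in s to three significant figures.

τ = 475 s

γ = 1/√(1 − 0.7564²) = 1/√0.4279 = 1.529
The interval measured in the rest frame of the observer is the dilated one; the clock on the moving clock measures the proper time τ = Δt/γ = 726/1.529 s.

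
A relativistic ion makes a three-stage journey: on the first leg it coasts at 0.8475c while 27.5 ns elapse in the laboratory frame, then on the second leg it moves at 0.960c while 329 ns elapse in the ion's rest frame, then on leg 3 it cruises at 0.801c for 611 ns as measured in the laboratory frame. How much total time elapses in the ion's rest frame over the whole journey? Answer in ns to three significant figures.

Leg 1: γ = 1/√(1 − 0.8475²) = 1/√0.2817 = 1.884; τ_1 = 27.5/1.884 = 14.60 ns.
Leg 2: 329 ns is already measured in the ion's rest frame.
Leg 3: γ = 1/√(1 − 0.801²) = 1/√0.3584 = 1.670; τ_3 = 611/1.670 = 365.8 ns.
Total: 14.60 + 329.0 + 365.8 ns.

τ = 709 ns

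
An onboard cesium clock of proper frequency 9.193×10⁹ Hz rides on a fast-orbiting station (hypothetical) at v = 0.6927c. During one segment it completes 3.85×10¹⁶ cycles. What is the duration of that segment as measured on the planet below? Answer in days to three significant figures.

γ = 1/√(1 − 0.6927²) = 1/√0.5202 = 1.387
Proper time for N cycles: τ = N/f = 3.85×10¹⁶/(9.193×10⁹) = 4.188×10⁶ s = 48.47 days.
Lab-frame duration Δt = γτ = 1.387 × 48.47 = 67.21 days.

Δt = 67.2 days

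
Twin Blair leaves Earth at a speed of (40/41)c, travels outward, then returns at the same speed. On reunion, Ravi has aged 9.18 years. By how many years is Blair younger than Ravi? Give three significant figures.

Δt − τ = 7.16 years

γ = 1/√(1 − (40/41)²) = 41/9 ≈ 4.556
Blair's elapsed proper time: τ = 9.18/4.556 = 2.015 years.
Age gap = Δt − τ = 9.18 − 2.015 years.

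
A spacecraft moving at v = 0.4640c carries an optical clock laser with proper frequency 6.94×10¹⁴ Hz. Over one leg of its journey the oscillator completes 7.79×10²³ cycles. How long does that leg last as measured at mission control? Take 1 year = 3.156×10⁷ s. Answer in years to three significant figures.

Δt = 40.2 years

γ = 1/√(1 − 0.4640²) = 1/√0.7847 = 1.129
Proper time for N cycles: τ = N/f = 7.79×10²³/(6.94×10¹⁴) = 1.122×10⁹ s = 35.57 years.
Lab-frame duration Δt = γτ = 1.129 × 35.57 = 40.15 years.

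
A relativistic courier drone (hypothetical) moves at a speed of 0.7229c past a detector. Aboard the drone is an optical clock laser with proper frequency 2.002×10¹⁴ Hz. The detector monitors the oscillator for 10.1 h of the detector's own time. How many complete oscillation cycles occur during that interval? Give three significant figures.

γ = 1/√(1 − 0.7229²) = 1/√0.4774 = 1.447
During 10.1 h of lab time, the oscillator's proper time advances by τ = Δt/γ = 10.1/1.447 = 6.979 h = 2.512×10⁴ s.
N = f × τ = 2.002×10¹⁴ × 2.512×10⁴ = 5.030×10¹⁸.

N = 5.03×10¹⁸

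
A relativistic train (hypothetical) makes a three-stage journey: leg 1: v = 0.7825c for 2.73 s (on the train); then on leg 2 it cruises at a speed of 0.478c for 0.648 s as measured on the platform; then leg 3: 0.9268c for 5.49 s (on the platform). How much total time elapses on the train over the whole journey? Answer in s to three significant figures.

τ = 5.36 s

Leg 1: 2.73 s is already measured on the train.
Leg 2: γ = 1/√(1 − 0.478²) = 1/√0.7715 = 1.138; τ_2 = 0.648/1.138 = 0.5692 s.
Leg 3: γ = 1/√(1 − 0.9268²) = 1/√0.1410 = 2.663; τ_3 = 5.49/2.663 = 2.062 s.
Total: 2.730 + 0.5692 + 2.062 s.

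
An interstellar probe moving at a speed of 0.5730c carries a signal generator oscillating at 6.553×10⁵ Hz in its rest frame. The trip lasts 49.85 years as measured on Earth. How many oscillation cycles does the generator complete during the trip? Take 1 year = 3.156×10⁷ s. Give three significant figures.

N = 8.45×10¹⁴

γ = 1/√(1 − 0.5730²) = 1/√0.6717 = 1.220
The oscillator's own cycle count is N = f × τ where τ is the proper time aboard the probe. τ = Δt/γ = 49.85/1.220 = 40.85 years = 1.289×10⁹ s.
N = 6.553×10⁵ × 1.289×10⁹ = 8.449×10¹⁴.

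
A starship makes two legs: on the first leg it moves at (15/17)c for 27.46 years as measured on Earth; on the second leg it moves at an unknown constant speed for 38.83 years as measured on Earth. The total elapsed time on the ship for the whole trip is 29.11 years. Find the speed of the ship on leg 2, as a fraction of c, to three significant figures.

β = 0.909

Leg 1: γ = 1/√(1 − (15/17)²) = 17/8 = 2.125; τ_1 = 27.46/2.125 = 12.92 years.
Leg 2: speed unknown; τ_2 = 38.83/γ_2.
Total proper time: 12.92 + τ_2 = 29.11, so τ_2 = 29.11 − 12.92 = 16.19 years.
γ_2 = 38.83/16.19 = 2.399; β = √(1 − 1/γ²) = √0.8262.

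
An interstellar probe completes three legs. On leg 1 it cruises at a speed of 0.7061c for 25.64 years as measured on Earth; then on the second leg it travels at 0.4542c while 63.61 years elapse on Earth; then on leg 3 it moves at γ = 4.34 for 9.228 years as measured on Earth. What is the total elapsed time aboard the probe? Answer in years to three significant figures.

Leg 1: γ = 1/√(1 − 0.7061²) = 1/√0.5014 = 1.412; τ_1 = 25.64/1.412 = 18.16 years.
Leg 2: γ = 1/√(1 − 0.4542²) = 1/√0.7937 = 1.122; τ_2 = 63.61/1.122 = 56.67 years.
Leg 3: γ = 4.34; τ_3 = 9.228/4.340 = 2.126 years.
Total: 18.16 + 56.67 + 2.126 years.

τ = 77.0 years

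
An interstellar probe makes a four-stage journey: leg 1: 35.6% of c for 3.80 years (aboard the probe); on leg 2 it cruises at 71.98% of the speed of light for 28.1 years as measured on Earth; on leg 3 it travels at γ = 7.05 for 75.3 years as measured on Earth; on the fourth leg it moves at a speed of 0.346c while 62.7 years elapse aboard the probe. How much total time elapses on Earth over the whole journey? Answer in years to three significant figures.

Δt = 174 years

Leg 1: β = 0.356; γ = 1/√(1 − 0.356²) = 1/√0.8733 = 1.070; Δt_1 = 1.070 × 3.80 = 4.066 years.
Leg 2: 28.1 years is already measured on Earth.
Leg 3: 75.3 years is already measured on Earth.
Leg 4: γ = 1/√(1 − 0.346²) = 1/√0.8803 = 1.066; Δt_4 = 1.066 × 62.7 = 66.83 years.
Total: 4.066 + 28.10 + 75.30 + 66.83 years.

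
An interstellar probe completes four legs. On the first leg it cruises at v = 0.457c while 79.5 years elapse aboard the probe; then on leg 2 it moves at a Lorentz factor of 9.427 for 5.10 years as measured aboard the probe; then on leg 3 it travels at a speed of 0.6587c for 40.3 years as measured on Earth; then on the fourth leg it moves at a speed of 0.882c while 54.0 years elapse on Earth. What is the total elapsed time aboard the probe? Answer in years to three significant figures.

τ = 140 years

Leg 1: 79.5 years is already measured aboard the probe.
Leg 2: 5.10 years is already measured aboard the probe.
Leg 3: γ = 1/√(1 − 0.6587²) = 1/√0.5661 = 1.329; τ_3 = 40.3/1.329 = 30.32 years.
Leg 4: γ = 1/√(1 − 0.882²) = 1/√0.2221 = 2.122; τ_4 = 54.0/2.122 = 25.45 years.
Total: 79.50 + 5.100 + 30.32 + 25.45 years.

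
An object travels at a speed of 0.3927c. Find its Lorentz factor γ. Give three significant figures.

γ = 1.09

γ = 1/√(1 − 0.3927²) = 1/√0.8458 = 1.087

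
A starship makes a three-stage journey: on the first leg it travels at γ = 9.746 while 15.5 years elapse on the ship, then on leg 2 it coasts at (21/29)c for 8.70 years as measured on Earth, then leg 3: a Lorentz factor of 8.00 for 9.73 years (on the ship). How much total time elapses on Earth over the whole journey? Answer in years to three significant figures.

Leg 1: γ = 9.746; Δt_1 = 9.746 × 15.5 = 151.1 years.
Leg 2: 8.70 years is already measured on Earth.
Leg 3: γ = 8.00; Δt_3 = 8.000 × 9.73 = 77.84 years.
Total: 151.1 + 8.700 + 77.84 years.

Δt = 238 years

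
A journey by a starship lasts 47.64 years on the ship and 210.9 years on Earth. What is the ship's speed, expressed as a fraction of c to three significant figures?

The proper time is measured on the ship (both events occur at the ship's location); Δt is measured on Earth. γ = Δt/τ = 210.9/47.64 = 4.427.
β = √(1 − 1/γ²) = √(1 − 0.05103) = √0.9490

v = 0.974c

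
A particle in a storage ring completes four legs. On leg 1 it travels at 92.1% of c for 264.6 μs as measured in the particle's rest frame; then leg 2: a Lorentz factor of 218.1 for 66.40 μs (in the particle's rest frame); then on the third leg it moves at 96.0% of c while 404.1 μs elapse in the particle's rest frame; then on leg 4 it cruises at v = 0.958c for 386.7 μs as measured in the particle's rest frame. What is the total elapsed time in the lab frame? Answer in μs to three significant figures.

Δt = 1.80×10⁴ μs

Leg 1: β = 0.921; γ = 1/√(1 − 0.921²) = 1/√0.1518 = 2.567; Δt_1 = 2.567 × 264.6 = 679.2 μs.
Leg 2: γ = 218.1; Δt_2 = 218.1 × 66.40 = 1.448×10⁴ μs.
Leg 3: β = 0.960; γ = 1/√(1 − 0.960²) = 1/√0.07840 = 3.571; Δt_3 = 3.571 × 404.1 = 1443 μs.
Leg 4: γ = 1/√(1 − 0.958²) = 1/√0.08224 = 3.487; Δt_4 = 3.487 × 386.7 = 1348 μs.
Total: 679.2 + 1.448×10⁴ + 1443 + 1348 μs.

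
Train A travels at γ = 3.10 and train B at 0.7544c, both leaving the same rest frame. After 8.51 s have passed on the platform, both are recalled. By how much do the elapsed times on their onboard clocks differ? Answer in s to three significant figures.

A: γ = 3.10; τ_A = 8.51/3.100 = 2.745 s.
B: γ = 1/√(1 − 0.7544²) = 1/√0.4309 = 1.523; τ_B = 8.51/1.523 = 5.586 s.

|τ_A − τ_B| = 2.84 s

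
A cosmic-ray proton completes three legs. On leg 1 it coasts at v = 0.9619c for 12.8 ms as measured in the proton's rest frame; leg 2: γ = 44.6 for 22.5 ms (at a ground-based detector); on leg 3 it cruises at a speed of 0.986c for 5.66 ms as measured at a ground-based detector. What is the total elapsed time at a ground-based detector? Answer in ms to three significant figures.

Leg 1: γ = 1/√(1 − 0.9619²) = 1/√0.07475 = 3.658; Δt_1 = 3.658 × 12.8 = 46.82 ms.
Leg 2: 22.5 ms is already measured at a ground-based detector.
Leg 3: 5.66 ms is already measured at a ground-based detector.
Total: 46.82 + 22.50 + 5.660 ms.

Δt = 75.0 ms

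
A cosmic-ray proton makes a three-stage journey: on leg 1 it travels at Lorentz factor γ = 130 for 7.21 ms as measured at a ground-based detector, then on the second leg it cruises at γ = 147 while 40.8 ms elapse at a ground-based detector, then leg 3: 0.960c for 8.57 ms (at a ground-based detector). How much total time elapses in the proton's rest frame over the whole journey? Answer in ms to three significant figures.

Leg 1: γ = 130; τ_1 = 7.21/130.0 = 0.05546 ms.
Leg 2: γ = 147; τ_2 = 40.8/147.0 = 0.2776 ms.
Leg 3: γ = 1/√(1 − 0.960²) = 25/7 ≈ 3.571; τ_3 = 8.57/3.571 = 2.400 ms.
Total: 0.05546 + 0.2776 + 2.400 ms.

τ = 2.73 ms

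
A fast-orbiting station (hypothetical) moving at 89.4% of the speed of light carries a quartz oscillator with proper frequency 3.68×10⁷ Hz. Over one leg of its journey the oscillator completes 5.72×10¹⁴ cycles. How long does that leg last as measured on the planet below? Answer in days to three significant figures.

β = 0.894; γ = 1/√(1 − 0.894²) = 1/√0.2008 = 2.232
Proper time for N cycles: τ = N/f = 5.72×10¹⁴/(3.68×10⁷) = 1.554×10⁷ s = 179.9 days.
Lab-frame duration Δt = γτ = 2.232 × 179.9 = 401.5 days.

Δt = 402 days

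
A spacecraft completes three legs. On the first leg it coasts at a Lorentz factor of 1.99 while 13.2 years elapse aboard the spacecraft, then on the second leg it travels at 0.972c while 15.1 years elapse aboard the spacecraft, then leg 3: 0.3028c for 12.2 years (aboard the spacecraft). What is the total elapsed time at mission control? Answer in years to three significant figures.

Δt = 103 years

Leg 1: γ = 1.99; Δt_1 = 1.990 × 13.2 = 26.27 years.
Leg 2: γ = 1/√(1 − 0.972²) = 1/√0.05522 = 4.256; Δt_2 = 4.256 × 15.1 = 64.26 years.
Leg 3: γ = 1/√(1 − 0.3028²) = 1/√0.9083 = 1.049; Δt_3 = 1.049 × 12.2 = 12.80 years.
Total: 26.27 + 64.26 + 12.80 years.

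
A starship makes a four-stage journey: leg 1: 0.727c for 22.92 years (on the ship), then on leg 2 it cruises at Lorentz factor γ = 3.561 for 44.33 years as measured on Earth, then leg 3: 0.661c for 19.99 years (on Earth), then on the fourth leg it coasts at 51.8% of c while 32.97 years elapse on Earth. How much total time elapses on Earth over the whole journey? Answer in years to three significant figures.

Leg 1: γ = 1/√(1 − 0.727²) = 1/√0.4715 = 1.456; Δt_1 = 1.456 × 22.92 = 33.38 years.
Leg 2: 44.33 years is already measured on Earth.
Leg 3: 19.99 years is already measured on Earth.
Leg 4: 32.97 years is already measured on Earth.
Total: 33.38 + 44.33 + 19.99 + 32.97 years.

Δt = 131 years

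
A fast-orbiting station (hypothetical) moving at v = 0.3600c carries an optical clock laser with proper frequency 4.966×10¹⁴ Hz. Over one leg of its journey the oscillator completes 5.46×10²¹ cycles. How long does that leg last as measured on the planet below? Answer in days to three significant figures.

γ = 1/√(1 − 0.3600²) = 1/√0.8704 = 1.072
Proper time for N cycles: τ = N/f = 5.46×10²¹/(4.966×10¹⁴) = 1.099×10⁷ s = 127.3 days.
Lab-frame duration Δt = γτ = 1.072 × 127.3 = 136.4 days.

Δt = 136 days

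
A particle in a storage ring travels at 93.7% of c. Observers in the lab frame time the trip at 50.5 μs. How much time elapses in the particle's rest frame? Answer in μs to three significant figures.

τ = 17.6 μs

β = 0.937; γ = 1/√(1 − 0.937²) = 1/√0.1220 = 2.863
The interval measured in the lab frame is the dilated one; the clock in the particle's rest frame measures the proper time τ = Δt/γ = 50.5/2.863 μs.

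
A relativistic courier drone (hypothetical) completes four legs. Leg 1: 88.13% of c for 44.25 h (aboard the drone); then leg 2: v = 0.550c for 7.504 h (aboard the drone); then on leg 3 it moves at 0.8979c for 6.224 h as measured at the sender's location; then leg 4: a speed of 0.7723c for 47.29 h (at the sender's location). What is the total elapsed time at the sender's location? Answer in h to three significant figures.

Δt = 156 h

Leg 1: β = 0.8813; γ = 1/√(1 − 0.8813²) = 1/√0.2233 = 2.116; Δt_1 = 2.116 × 44.25 = 93.64 h.
Leg 2: γ = 1/√(1 − 0.550²) = 1/√0.6975 = 1.197; Δt_2 = 1.197 × 7.504 = 8.985 h.
Leg 3: 6.224 h is already measured at the sender's location.
Leg 4: 47.29 h is already measured at the sender's location.
Total: 93.64 + 8.985 + 6.224 + 47.29 h.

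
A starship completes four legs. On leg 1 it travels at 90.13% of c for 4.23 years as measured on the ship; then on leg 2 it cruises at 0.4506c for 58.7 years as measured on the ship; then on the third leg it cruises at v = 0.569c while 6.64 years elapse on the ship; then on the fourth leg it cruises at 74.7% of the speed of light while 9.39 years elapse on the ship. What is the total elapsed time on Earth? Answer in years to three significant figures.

Leg 1: β = 0.9013; γ = 1/√(1 − 0.9013²) = 1/√0.1877 = 2.308; Δt_1 = 2.308 × 4.23 = 9.765 years.
Leg 2: γ = 1/√(1 − 0.4506²) = 1/√0.7970 = 1.120; Δt_2 = 1.120 × 58.7 = 65.75 years.
Leg 3: γ = 1/√(1 − 0.569²) = 1/√0.6762 = 1.216; Δt_3 = 1.216 × 6.64 = 8.075 years.
Leg 4: β = 0.747; γ = 1/√(1 − 0.747²) = 1/√0.4420 = 1.504; Δt_4 = 1.504 × 9.39 = 14.12 years.
Total: 9.765 + 65.75 + 8.075 + 14.12 years.

Δt = 97.7 years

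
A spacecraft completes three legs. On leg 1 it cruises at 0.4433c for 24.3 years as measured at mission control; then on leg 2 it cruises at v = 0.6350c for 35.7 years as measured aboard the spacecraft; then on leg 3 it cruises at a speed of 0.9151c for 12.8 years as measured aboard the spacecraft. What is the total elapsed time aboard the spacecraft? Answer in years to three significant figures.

Leg 1: γ = 1/√(1 − 0.4433²) = 1/√0.8035 = 1.116; τ_1 = 24.3/1.116 = 21.78 years.
Leg 2: 35.7 years is already measured aboard the spacecraft.
Leg 3: 12.8 years is already measured aboard the spacecraft.
Total: 21.78 + 35.70 + 12.80 years.

τ = 70.3 years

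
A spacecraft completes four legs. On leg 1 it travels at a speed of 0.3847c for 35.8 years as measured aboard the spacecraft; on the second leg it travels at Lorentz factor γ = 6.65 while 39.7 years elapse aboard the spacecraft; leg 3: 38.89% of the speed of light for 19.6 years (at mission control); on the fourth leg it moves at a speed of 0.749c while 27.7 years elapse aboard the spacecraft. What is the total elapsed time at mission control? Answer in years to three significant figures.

Δt = 364 years

Leg 1: γ = 1/√(1 − 0.3847²) = 1/√0.8520 = 1.083; Δt_1 = 1.083 × 35.8 = 38.78 years.
Leg 2: γ = 6.65; Δt_2 = 6.650 × 39.7 = 264.0 years.
Leg 3: 19.6 years is already measured at mission control.
Leg 4: γ = 1/√(1 − 0.749²) = 1/√0.4390 = 1.509; Δt_4 = 1.509 × 27.7 = 41.81 years.
Total: 38.78 + 264.0 + 19.60 + 41.81 years.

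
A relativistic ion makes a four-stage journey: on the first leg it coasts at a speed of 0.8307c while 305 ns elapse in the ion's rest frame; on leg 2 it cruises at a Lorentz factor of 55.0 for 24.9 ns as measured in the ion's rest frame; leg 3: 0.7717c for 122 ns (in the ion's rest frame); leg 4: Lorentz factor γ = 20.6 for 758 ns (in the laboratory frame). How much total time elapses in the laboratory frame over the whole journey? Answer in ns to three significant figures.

Leg 1: γ = 1/√(1 − 0.8307²) = 1/√0.3099 = 1.796; Δt_1 = 1.796 × 305 = 547.9 ns.
Leg 2: γ = 55.0; Δt_2 = 55.00 × 24.9 = 1369 ns.
Leg 3: γ = 1/√(1 − 0.7717²) = 1/√0.4045 = 1.572; Δt_3 = 1.572 × 122 = 191.8 ns.
Leg 4: 758 ns is already measured in the laboratory frame.
Total: 547.9 + 1369 + 191.8 + 758.0 ns.

Δt = 2870 ns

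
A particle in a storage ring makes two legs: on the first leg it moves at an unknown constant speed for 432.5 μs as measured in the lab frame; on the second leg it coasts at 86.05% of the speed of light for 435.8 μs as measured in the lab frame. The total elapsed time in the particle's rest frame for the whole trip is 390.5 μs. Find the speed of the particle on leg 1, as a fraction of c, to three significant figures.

β = 0.921

Leg 1: speed unknown; τ_1 = 432.5/γ_1.
Leg 2: β = 0.8605; γ = 1/√(1 − 0.8605²) = 1/√0.2595 = 1.963; τ_2 = 435.8/1.963 = 222.0 μs.
Total proper time: τ_1 + 222.0 = 390.5, so τ_1 = 390.5 − 222.0 = 168.5 μs.
γ_1 = 432.5/168.5 = 2.567; β = √(1 − 1/γ²) = √0.8482.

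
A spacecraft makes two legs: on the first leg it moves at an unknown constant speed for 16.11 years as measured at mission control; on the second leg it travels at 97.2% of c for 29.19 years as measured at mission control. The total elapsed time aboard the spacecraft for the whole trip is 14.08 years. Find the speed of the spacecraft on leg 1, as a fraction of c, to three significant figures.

β = 0.894

Leg 1: speed unknown; τ_1 = 16.11/γ_1.
Leg 2: β = 0.972; γ = 1/√(1 − 0.972²) = 1/√0.05522 = 4.256; τ_2 = 29.19/4.256 = 6.859 years.
Total proper time: τ_1 + 6.859 = 14.08, so τ_1 = 14.08 − 6.859 = 7.221 years.
γ_1 = 16.11/7.221 = 2.231; β = √(1 − 1/γ²) = √0.7991.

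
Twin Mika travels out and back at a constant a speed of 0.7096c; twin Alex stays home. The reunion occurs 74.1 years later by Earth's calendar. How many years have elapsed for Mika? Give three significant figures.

τ = 52.2 years

γ = 1/√(1 − 0.7096²) = 1/√0.4965 = 1.419
Mika's clock measures proper time along the trip: τ = Δt/γ = 74.1/1.419 years.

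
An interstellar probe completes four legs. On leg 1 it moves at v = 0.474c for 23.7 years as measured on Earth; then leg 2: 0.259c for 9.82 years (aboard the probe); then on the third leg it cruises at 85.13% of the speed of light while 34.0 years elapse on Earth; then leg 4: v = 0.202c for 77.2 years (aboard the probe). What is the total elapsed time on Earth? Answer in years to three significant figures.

Leg 1: 23.7 years is already measured on Earth.
Leg 2: γ = 1/√(1 − 0.259²) = 1/√0.9329 = 1.035; Δt_2 = 1.035 × 9.82 = 10.17 years.
Leg 3: 34.0 years is already measured on Earth.
Leg 4: γ = 1/√(1 − 0.202²) = 1/√0.9592 = 1.021; Δt_4 = 1.021 × 77.2 = 78.82 years.
Total: 23.70 + 10.17 + 34.00 + 78.82 years.

Δt = 147 years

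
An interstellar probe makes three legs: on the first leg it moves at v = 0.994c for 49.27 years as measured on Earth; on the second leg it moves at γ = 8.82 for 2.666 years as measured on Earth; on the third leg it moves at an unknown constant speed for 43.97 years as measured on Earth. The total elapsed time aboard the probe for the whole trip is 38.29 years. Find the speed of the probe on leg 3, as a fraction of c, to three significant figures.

Leg 1: γ = 1/√(1 − 0.994²) = 1/√0.01196 = 9.142; τ_1 = 49.27/9.142 = 5.389 years.
Leg 2: γ = 8.82; τ_2 = 2.666/8.820 = 0.3023 years.
Leg 3: speed unknown; τ_3 = 43.97/γ_3.
Total proper time: 5.389 + 0.3023 + τ_3 = 38.29, so τ_3 = 38.29 − 5.691 = 32.60 years.
γ_3 = 43.97/32.60 = 1.349; β = √(1 − 1/γ²) = √0.4504.

β = 0.671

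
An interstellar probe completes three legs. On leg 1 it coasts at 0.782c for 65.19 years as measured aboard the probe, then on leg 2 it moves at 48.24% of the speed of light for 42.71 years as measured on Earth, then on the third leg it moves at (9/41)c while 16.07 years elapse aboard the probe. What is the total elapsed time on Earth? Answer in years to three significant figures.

Δt = 164 years

Leg 1: γ = 1/√(1 − 0.782²) = 1/√0.3885 = 1.604; Δt_1 = 1.604 × 65.19 = 104.6 years.
Leg 2: 42.71 years is already measured on Earth.
Leg 3: γ = 1/√(1 − (9/41)²) = 41/40 = 1.025; Δt_3 = 1.025 × 16.07 = 16.47 years.
Total: 104.6 + 42.71 + 16.47 years.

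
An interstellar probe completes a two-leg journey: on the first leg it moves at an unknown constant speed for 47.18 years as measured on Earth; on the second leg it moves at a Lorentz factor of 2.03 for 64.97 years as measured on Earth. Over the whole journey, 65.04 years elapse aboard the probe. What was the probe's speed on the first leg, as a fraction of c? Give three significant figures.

β = 0.714

Leg 1: speed unknown; τ_1 = 47.18/γ_1.
Leg 2: γ = 2.03; τ_2 = 64.97/2.030 = 32.00 years.
Total proper time: τ_1 + 32.00 = 65.04, so τ_1 = 65.04 − 32.00 = 33.04 years.
γ_1 = 47.18/33.04 = 1.428; β = √(1 − 1/γ²) = √0.5097.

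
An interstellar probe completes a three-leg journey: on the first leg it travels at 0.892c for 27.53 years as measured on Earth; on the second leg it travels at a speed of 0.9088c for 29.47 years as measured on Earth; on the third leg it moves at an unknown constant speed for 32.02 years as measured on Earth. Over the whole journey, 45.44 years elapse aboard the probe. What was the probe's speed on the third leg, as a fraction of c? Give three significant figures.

Leg 1: γ = 1/√(1 − 0.892²) = 1/√0.2043 = 2.212; τ_1 = 27.53/2.212 = 12.44 years.
Leg 2: γ = 1/√(1 − 0.9088²) = 1/√0.1741 = 2.397; τ_2 = 29.47/2.397 = 12.30 years.
Leg 3: speed unknown; τ_3 = 32.02/γ_3.
Total proper time: 12.44 + 12.30 + τ_3 = 45.44, so τ_3 = 45.44 − 24.74 = 20.70 years.
γ_3 = 32.02/20.70 = 1.547; β = √(1 − 1/γ²) = √0.5821.

β = 0.763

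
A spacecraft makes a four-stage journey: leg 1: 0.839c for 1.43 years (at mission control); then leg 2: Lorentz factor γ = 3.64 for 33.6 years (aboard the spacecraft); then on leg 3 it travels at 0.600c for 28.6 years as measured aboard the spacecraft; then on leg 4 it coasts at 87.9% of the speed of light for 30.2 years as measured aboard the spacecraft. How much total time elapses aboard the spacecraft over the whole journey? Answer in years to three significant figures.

Leg 1: γ = 1/√(1 − 0.839²) = 1/√0.2961 = 1.838; τ_1 = 1.43/1.838 = 0.7781 years.
Leg 2: 33.6 years is already measured aboard the spacecraft.
Leg 3: 28.6 years is already measured aboard the spacecraft.
Leg 4: 30.2 years is already measured aboard the spacecraft.
Total: 0.7781 + 33.60 + 28.60 + 30.20 years.

τ = 93.2 years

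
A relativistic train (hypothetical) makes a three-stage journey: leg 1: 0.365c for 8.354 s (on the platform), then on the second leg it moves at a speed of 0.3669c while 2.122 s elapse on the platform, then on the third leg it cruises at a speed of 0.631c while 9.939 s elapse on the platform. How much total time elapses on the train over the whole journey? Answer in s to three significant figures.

Leg 1: γ = 1/√(1 − 0.365²) = 1/√0.8668 = 1.074; τ_1 = 8.354/1.074 = 7.778 s.
Leg 2: γ = 1/√(1 − 0.3669²) = 1/√0.8654 = 1.075; τ_2 = 2.122/1.075 = 1.974 s.
Leg 3: γ = 1/√(1 − 0.631²) = 1/√0.6018 = 1.289; τ_3 = 9.939/1.289 = 7.711 s.
Total: 7.778 + 1.974 + 7.711 s.

τ = 17.5 s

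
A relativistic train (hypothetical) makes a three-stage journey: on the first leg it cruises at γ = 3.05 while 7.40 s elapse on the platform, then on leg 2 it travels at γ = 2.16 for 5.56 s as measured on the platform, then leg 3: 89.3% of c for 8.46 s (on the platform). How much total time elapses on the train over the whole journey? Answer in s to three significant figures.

τ = 8.81 s

Leg 1: γ = 3.05; τ_1 = 7.40/3.050 = 2.426 s.
Leg 2: γ = 2.16; τ_2 = 5.56/2.160 = 2.574 s.
Leg 3: β = 0.893; γ = 1/√(1 − 0.893²) = 1/√0.2026 = 2.222; τ_3 = 8.46/2.222 = 3.807 s.
Total: 2.426 + 2.574 + 3.807 s.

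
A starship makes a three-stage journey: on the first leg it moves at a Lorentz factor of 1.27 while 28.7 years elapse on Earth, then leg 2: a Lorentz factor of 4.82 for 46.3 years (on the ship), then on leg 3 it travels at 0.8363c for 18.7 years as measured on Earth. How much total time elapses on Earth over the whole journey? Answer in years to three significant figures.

Δt = 271 years

Leg 1: 28.7 years is already measured on Earth.
Leg 2: γ = 4.82; Δt_2 = 4.820 × 46.3 = 223.2 years.
Leg 3: 18.7 years is already measured on Earth.
Total: 28.70 + 223.2 + 18.70 years.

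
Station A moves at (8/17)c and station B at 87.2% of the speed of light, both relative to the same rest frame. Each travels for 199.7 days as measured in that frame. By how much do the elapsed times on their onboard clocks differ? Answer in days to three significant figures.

A: γ = 1/√(1 − (8/17)²) = 17/15 ≈ 1.133; τ_A = 199.7/1.133 = 176.2 days.
B: β = 0.872; γ = 1/√(1 − 0.872²) = 1/√0.2396 = 2.043; τ_B = 199.7/2.043 = 97.75 days.

|τ_A − τ_B| = 78.5 days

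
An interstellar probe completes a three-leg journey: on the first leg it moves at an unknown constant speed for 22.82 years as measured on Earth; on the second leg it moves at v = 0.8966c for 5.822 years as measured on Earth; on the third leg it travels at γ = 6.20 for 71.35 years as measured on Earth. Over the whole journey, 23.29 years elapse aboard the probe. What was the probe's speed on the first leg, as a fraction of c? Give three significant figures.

β = 0.915

Leg 1: speed unknown; τ_1 = 22.82/γ_1.
Leg 2: γ = 1/√(1 − 0.8966²) = 1/√0.1961 = 2.258; τ_2 = 5.822/2.258 = 2.578 years.
Leg 3: γ = 6.20; τ_3 = 71.35/6.200 = 11.51 years.
Total proper time: τ_1 + 2.578 + 11.51 = 23.29, so τ_1 = 23.29 − 14.09 = 9.204 years.
γ_1 = 22.82/9.204 = 2.479; β = √(1 − 1/γ²) = √0.8373.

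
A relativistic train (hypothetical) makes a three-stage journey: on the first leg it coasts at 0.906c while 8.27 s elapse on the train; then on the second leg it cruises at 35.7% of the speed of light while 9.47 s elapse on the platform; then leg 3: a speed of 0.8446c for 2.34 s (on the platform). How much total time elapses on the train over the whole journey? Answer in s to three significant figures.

Leg 1: 8.27 s is already measured on the train.
Leg 2: β = 0.357; γ = 1/√(1 − 0.357²) = 1/√0.8726 = 1.071; τ_2 = 9.47/1.071 = 8.846 s.
Leg 3: γ = 1/√(1 − 0.8446²) = 1/√0.2867 = 1.868; τ_3 = 2.34/1.868 = 1.253 s.
Total: 8.270 + 8.846 + 1.253 s.

τ = 18.4 s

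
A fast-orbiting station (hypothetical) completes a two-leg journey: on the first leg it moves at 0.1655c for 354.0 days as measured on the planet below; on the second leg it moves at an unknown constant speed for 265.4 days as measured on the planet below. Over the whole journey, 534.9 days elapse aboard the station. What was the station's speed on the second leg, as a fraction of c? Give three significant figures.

β = 0.714

Leg 1: γ = 1/√(1 − 0.1655²) = 1/√0.9726 = 1.014; τ_1 = 354.0/1.014 = 349.1 days.
Leg 2: speed unknown; τ_2 = 265.4/γ_2.
Total proper time: 349.1 + τ_2 = 534.9, so τ_2 = 534.9 − 349.1 = 185.8 days.
γ_2 = 265.4/185.8 = 1.429; β = √(1 − 1/γ²) = √0.5100.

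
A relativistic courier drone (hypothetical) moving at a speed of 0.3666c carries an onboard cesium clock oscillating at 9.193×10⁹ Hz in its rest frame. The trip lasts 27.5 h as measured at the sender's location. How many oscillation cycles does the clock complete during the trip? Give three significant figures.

γ = 1/√(1 − 0.3666²) = 1/√0.8656 = 1.075
The oscillator's own cycle count is N = f × τ where τ is the proper time aboard the drone. τ = Δt/γ = 27.5/1.075 = 25.59 h = 9.211×10⁴ s.
N = 9.193×10⁹ × 9.211×10⁴ = 8.467×10¹⁴.

N = 8.47×10¹⁴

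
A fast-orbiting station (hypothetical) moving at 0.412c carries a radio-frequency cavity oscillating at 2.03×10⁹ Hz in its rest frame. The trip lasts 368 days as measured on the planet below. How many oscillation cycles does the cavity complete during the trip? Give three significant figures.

γ = 1/√(1 − 0.412²) = 1/√0.8303 = 1.097
The oscillator's own cycle count is N = f × τ where τ is the proper time aboard the station. τ = Δt/γ = 368/1.097 = 335.3 days = 2.897×10⁷ s.
N = 2.03×10⁹ × 2.897×10⁷ = 5.881×10¹⁶.

N = 5.88×10¹⁶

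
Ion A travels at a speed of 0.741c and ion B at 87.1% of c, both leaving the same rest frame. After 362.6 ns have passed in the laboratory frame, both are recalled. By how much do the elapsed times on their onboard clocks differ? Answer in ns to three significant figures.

A: γ = 1/√(1 − 0.741²) = 1/√0.4509 = 1.489; τ_A = 362.6/1.489 = 243.5 ns.
B: β = 0.871; γ = 1/√(1 − 0.871²) = 1/√0.2414 = 2.035; τ_B = 362.6/2.035 = 178.1 ns.

|τ_A − τ_B| = 65.3 ns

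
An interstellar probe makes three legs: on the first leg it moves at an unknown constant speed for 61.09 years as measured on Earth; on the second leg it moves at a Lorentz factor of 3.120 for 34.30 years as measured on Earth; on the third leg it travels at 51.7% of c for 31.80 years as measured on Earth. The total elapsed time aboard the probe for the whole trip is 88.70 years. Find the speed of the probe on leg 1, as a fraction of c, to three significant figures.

β = 0.563

Leg 1: speed unknown; τ_1 = 61.09/γ_1.
Leg 2: γ = 3.120; τ_2 = 34.30/3.120 = 10.99 years.
Leg 3: β = 0.517; γ = 1/√(1 − 0.517²) = 1/√0.7327 = 1.168; τ_3 = 31.80/1.168 = 27.22 years.
Total proper time: τ_1 + 10.99 + 27.22 = 88.70, so τ_1 = 88.70 − 38.21 = 50.49 years.
γ_1 = 61.09/50.49 = 1.210; β = √(1 − 1/γ²) = √0.3170.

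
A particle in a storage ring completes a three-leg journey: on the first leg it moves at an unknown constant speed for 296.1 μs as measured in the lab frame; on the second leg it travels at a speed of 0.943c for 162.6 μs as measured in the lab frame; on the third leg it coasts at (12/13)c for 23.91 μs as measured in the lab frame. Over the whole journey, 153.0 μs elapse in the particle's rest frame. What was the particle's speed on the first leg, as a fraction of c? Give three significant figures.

β = 0.953

Leg 1: speed unknown; τ_1 = 296.1/γ_1.
Leg 2: γ = 1/√(1 − 0.943²) = 1/√0.1108 = 3.005; τ_2 = 162.6/3.005 = 54.11 μs.
Leg 3: γ = 1/√(1 − (12/13)²) = 13/5 = 2.600; τ_3 = 23.91/2.600 = 9.196 μs.
Total proper time: τ_1 + 54.11 + 9.196 = 153.0, so τ_1 = 153.0 − 63.31 = 89.69 μs.
γ_1 = 296.1/89.69 = 3.301; β = √(1 − 1/γ²) = √0.9082.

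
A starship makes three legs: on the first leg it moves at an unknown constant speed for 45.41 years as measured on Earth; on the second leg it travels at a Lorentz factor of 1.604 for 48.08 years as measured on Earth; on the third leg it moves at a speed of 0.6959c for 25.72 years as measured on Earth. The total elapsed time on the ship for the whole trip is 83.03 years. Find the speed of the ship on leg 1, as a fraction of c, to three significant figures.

β = 0.648

Leg 1: speed unknown; τ_1 = 45.41/γ_1.
Leg 2: γ = 1.604; τ_2 = 48.08/1.604 = 29.98 years.
Leg 3: γ = 1/√(1 − 0.6959²) = 1/√0.5157 = 1.392; τ_3 = 25.72/1.392 = 18.47 years.
Total proper time: τ_1 + 29.98 + 18.47 = 83.03, so τ_1 = 83.03 − 48.45 = 34.58 years.
γ_1 = 45.41/34.58 = 1.313; β = √(1 − 1/γ²) = √0.4200.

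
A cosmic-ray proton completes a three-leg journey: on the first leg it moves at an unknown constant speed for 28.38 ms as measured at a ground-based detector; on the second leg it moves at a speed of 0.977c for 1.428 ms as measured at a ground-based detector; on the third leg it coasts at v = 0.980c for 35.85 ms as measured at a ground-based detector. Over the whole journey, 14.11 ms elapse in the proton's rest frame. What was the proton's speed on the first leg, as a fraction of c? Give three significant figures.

β = 0.972

Leg 1: speed unknown; τ_1 = 28.38/γ_1.
Leg 2: γ = 1/√(1 − 0.977²) = 1/√0.04547 = 4.690; τ_2 = 1.428/4.690 = 0.3045 ms.
Leg 3: γ = 1/√(1 − 0.980²) = 1/√0.03960 = 5.025; τ_3 = 35.85/5.025 = 7.134 ms.
Total proper time: τ_1 + 0.3045 + 7.134 = 14.11, so τ_1 = 14.11 − 7.439 = 6.671 ms.
γ_1 = 28.38/6.671 = 4.254; β = √(1 − 1/γ²) = √0.9447.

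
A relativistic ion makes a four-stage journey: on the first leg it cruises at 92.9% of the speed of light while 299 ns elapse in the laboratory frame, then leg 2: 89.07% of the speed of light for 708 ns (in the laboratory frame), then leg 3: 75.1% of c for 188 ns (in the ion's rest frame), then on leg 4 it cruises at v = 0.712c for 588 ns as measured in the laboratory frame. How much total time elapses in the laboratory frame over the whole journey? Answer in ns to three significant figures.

Leg 1: 299 ns is already measured in the laboratory frame.
Leg 2: 708 ns is already measured in the laboratory frame.
Leg 3: β = 0.751; γ = 1/√(1 − 0.751²) = 1/√0.4360 = 1.514; Δt_3 = 1.514 × 188 = 284.7 ns.
Leg 4: 588 ns is already measured in the laboratory frame.
Total: 299.0 + 708.0 + 284.7 + 588.0 ns.

Δt = 1880 ns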